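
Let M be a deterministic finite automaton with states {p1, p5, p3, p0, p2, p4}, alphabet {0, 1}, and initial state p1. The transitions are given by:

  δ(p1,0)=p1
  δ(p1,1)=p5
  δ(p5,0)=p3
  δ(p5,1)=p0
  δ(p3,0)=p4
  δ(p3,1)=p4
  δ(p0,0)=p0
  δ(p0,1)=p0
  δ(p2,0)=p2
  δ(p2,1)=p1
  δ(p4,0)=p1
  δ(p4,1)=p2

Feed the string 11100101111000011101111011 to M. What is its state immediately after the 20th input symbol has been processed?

p0

Trace: p1 -1-> p5 -1-> p0 -1-> p0 -0-> p0 -0-> p0 -1-> p0 -0-> p0 -1-> p0 -1-> p0 -1-> p0 -1-> p0 -0-> p0 -0-> p0 -0-> p0 -0-> p0 -1-> p0 -1-> p0 -1-> p0 -0-> p0 -1-> p0
After 20 symbols: p0.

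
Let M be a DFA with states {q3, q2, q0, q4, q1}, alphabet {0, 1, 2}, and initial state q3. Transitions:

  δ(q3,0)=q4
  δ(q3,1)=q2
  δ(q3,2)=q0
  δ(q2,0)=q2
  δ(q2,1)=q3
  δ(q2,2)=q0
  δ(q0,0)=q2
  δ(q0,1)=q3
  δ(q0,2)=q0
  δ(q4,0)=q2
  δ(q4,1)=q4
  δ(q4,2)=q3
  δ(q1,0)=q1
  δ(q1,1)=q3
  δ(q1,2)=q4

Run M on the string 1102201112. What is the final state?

q0

q3 → q2 → q3 → q4 → q3 → q0 → q2 → q3 → q2 → q3 → q0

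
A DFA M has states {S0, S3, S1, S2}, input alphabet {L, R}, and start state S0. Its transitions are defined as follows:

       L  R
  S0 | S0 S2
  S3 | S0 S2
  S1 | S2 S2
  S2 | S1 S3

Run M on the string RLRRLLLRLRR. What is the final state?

S3

start at S0
read 'R': S0 → S2
read 'L': S2 → S1
read 'R': S1 → S2
read 'R': S2 → S3
read 'L': S3 → S0
read 'L': S0 → S0
read 'L': S0 → S0
read 'R': S0 → S2
read 'L': S2 → S1
read 'R': S1 → S2
read 'R': S2 → S3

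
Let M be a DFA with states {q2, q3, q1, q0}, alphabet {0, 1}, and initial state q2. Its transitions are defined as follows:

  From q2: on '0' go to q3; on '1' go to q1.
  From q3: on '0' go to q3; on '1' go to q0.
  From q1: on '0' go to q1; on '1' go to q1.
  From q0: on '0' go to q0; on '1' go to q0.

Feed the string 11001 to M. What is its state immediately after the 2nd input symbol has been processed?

q1

Trace: q2 -1-> q1 -1-> q1
After 2 symbols: q1.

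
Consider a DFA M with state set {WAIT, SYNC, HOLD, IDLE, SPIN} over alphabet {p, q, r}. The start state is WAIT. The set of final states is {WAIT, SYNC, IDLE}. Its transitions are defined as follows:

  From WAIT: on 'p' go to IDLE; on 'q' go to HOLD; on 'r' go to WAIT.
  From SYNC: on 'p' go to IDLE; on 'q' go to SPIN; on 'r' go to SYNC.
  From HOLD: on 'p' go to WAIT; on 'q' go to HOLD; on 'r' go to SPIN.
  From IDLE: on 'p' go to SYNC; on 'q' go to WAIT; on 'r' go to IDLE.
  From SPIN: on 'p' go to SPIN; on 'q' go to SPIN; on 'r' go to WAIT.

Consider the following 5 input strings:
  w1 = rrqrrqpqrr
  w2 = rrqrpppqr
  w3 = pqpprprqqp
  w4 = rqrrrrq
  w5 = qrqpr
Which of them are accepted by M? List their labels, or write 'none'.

w1: WAIT → WAIT → WAIT → HOLD → SPIN → WAIT → HOLD → WAIT → HOLD → SPIN → WAIT  → end WAIT, accepted
w2: WAIT → WAIT → WAIT → HOLD → SPIN → SPIN → SPIN → SPIN → SPIN → WAIT  → end WAIT, accepted
w3: WAIT → IDLE → WAIT → IDLE → SYNC → SYNC → IDLE → IDLE → WAIT → HOLD → WAIT  → end WAIT, accepted
w4: WAIT → WAIT → HOLD → SPIN → WAIT → WAIT → WAIT → HOLD  → end HOLD, rejected
w5: WAIT → HOLD → SPIN → SPIN → SPIN → WAIT  → end WAIT, accepted

w1, w2, w3, w5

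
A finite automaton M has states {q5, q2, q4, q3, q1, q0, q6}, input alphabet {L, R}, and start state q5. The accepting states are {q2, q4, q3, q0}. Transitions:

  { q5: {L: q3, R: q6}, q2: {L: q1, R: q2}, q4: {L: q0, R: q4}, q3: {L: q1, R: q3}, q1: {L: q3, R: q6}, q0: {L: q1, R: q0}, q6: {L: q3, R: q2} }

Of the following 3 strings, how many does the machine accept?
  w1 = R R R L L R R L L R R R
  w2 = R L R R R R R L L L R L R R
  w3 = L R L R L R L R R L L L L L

2

w1: Trace: q5 -R-> q6 -R-> q2 -R-> q2 -L-> q1 -L-> q3 -R-> q3 -R-> q3 -L-> q1 -L-> q3 -R-> q3 -R-> q3 -R-> q3  → end q3, accepted
w2: Trace: q5 -R-> q6 -L-> q3 -R-> q3 -R-> q3 -R-> q3 -R-> q3 -R-> q3 -L-> q1 -L-> q3 -L-> q1 -R-> q6 -L-> q3 -R-> q3 -R-> q3  → end q3, accepted
w3: Trace: q5 -L-> q3 -R-> q3 -L-> q1 -R-> q6 -L-> q3 -R-> q3 -L-> q1 -R-> q6 -R-> q2 -L-> q1 -L-> q3 -L-> q1 -L-> q3 -L-> q1  → end q1, rejected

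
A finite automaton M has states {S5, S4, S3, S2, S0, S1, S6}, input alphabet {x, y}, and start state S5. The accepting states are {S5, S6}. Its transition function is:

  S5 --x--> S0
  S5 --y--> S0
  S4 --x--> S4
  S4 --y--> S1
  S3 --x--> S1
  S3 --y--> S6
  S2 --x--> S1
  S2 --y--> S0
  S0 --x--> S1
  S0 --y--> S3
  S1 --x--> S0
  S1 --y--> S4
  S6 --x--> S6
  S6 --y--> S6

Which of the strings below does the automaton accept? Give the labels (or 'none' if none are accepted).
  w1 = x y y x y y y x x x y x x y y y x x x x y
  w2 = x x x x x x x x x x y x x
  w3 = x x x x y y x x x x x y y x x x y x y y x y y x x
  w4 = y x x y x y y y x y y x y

w1: S5 → S0 → S3 → S6 → S6 → S6 → S6 → S6 → S6 → S6 → S6 → S6 → S6 → S6 → S6 → S6 → S6 → S6 → S6 → S6 → S6 → S6  → end S6, accepted
w2: S5 → S0 → S1 → S0 → S1 → S0 → S1 → S0 → S1 → S0 → S1 → S4 → S4 → S4  → end S4, rejected
w3: S5 → S0 → S1 → S0 → S1 → S4 → S1 → S0 → S1 → S0 → S1 → S0 → S3 → S6 → S6 → S6 → S6 → S6 → S6 → S6 → S6 → S6 → S6 → S6 → S6 → S6  → end S6, accepted
w4: S5 → S0 → S1 → S0 → S3 → S1 → S4 → S1 → S4 → S4 → S1 → S4 → S4 → S1  → end S1, rejected

w1, w3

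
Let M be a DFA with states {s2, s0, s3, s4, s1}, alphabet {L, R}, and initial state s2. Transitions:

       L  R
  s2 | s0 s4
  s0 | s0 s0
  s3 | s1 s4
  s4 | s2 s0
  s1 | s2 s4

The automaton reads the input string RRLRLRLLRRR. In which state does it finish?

s0

s2 → s4 → s0 → s0 → s0 → s0 → s0 → s0 → s0 → s0 → s0 → s0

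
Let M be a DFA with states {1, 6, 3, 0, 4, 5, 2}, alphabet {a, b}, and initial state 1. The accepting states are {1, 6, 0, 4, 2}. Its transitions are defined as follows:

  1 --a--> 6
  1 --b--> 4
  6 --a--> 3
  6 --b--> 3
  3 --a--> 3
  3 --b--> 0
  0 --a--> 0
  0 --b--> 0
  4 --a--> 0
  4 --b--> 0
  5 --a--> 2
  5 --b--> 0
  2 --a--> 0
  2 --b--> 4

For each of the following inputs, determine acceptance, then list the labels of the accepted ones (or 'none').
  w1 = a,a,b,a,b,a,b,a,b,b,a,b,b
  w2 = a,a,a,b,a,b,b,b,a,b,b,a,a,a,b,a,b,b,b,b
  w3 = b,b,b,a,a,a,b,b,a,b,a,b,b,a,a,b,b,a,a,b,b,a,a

w1, w2, w3

w1: Trace: 1 -a-> 6 -a-> 3 -b-> 0 -a-> 0 -b-> 0 -a-> 0 -b-> 0 -a-> 0 -b-> 0 -b-> 0 -a-> 0 -b-> 0 -b-> 0  → end 0, accepted
w2: Trace: 1 -a-> 6 -a-> 3 -a-> 3 -b-> 0 -a-> 0 -b-> 0 -b-> 0 -b-> 0 -a-> 0 -b-> 0 -b-> 0 -a-> 0 -a-> 0 -a-> 0 -b-> 0 -a-> 0 -b-> 0 -b-> 0 -b-> 0 -b-> 0  → end 0, accepted
w3: Trace: 1 -b-> 4 -b-> 0 -b-> 0 -a-> 0 -a-> 0 -a-> 0 -b-> 0 -b-> 0 -a-> 0 -b-> 0 -a-> 0 -b-> 0 -b-> 0 -a-> 0 -a-> 0 -b-> 0 -b-> 0 -a-> 0 -a-> 0 -b-> 0 -b-> 0 -a-> 0 -a-> 0  → end 0, accepted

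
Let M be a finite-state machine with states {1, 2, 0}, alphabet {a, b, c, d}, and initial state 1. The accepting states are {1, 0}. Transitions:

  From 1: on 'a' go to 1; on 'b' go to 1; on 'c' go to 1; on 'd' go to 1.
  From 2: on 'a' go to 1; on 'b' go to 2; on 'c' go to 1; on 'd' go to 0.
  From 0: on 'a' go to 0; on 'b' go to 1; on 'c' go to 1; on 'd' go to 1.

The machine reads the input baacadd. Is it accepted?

1 → 1 → 1 → 1 → 1 → 1 → 1 → 1
End state 1 is accepting.

Yes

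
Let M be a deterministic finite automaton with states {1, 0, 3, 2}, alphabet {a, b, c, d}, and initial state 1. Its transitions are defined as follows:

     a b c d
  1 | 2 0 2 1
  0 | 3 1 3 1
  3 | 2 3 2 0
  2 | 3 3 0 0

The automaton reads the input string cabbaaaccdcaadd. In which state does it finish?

Trace: 1 -c-> 2 -a-> 3 -b-> 3 -b-> 3 -a-> 2 -a-> 3 -a-> 2 -c-> 0 -c-> 3 -d-> 0 -c-> 3 -a-> 2 -a-> 3 -d-> 0 -d-> 1

1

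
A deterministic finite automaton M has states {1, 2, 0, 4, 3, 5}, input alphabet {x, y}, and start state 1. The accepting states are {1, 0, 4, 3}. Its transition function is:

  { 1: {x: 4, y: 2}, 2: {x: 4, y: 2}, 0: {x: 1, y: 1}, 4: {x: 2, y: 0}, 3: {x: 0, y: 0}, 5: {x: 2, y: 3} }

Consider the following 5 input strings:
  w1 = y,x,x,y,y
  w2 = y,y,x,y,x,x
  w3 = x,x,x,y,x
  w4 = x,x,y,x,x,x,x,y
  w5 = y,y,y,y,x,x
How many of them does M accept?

w1: 1 → 2 → 4 → 2 → 2 → 2  → end 2, rejected
w2: 1 → 2 → 2 → 4 → 0 → 1 → 4  → end 4, accepted
w3: 1 → 4 → 2 → 4 → 0 → 1  → end 1, accepted
w4: 1 → 4 → 2 → 2 → 4 → 2 → 4 → 2 → 2  → end 2, rejected
w5: 1 → 2 → 2 → 2 → 2 → 4 → 2  → end 2, rejected

2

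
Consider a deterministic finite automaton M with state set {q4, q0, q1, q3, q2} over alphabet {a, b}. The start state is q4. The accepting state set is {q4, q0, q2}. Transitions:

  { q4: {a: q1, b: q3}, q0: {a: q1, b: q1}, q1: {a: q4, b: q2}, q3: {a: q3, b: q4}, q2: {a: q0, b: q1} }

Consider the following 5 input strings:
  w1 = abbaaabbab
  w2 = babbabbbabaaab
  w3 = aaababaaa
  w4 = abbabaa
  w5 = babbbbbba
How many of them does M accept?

2

w1: q4 → q1 → q2 → q1 → q4 → q1 → q4 → q3 → q4 → q1 → q2  → end q2, accepted
w2: q4 → q3 → q3 → q4 → q3 → q3 → q4 → q3 → q4 → q1 → q2 → q0 → q1 → q4 → q3  → end q3, rejected
w3: q4 → q1 → q4 → q1 → q2 → q0 → q1 → q4 → q1 → q4  → end q4, accepted
w4: q4 → q1 → q2 → q1 → q4 → q3 → q3 → q3  → end q3, rejected
w5: q4 → q3 → q3 → q4 → q3 → q4 → q3 → q4 → q3 → q3  → end q3, rejected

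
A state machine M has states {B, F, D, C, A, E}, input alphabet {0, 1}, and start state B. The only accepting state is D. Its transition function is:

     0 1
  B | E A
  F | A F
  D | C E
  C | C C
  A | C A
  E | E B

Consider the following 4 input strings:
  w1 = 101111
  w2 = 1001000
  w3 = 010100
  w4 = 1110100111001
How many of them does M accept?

0

w1:
  start at B
  read '1': B → A
  read '0': A → C
  read '1': C → C
  read '1': C → C
  read '1': C → C
  read '1': C → C
  end C, rejected
w2:
  start at B
  read '1': B → A
  read '0': A → C
  read '0': C → C
  read '1': C → C
  read '0': C → C
  read '0': C → C
  read '0': C → C
  end C, rejected
w3:
  start at B
  read '0': B → E
  read '1': E → B
  read '0': B → E
  read '1': E → B
  read '0': B → E
  read '0': E → E
  end E, rejected
w4:
  start at B
  read '1': B → A
  read '1': A → A
  read '1': A → A
  read '0': A → C
  read '1': C → C
  read '0': C → C
  read '0': C → C
  read '1': C → C
  read '1': C → C
  read '1': C → C
  read '0': C → C
  read '0': C → C
  read '1': C → C
  end C, rejected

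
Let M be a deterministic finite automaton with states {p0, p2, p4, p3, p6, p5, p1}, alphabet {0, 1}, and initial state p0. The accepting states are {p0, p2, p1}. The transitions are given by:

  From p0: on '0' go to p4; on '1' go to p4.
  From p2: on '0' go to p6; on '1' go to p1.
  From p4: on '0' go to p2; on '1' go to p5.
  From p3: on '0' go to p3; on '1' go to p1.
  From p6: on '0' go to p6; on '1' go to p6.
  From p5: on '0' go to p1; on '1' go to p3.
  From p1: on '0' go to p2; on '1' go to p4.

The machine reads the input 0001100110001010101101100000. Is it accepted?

p0 → p4 → p2 → p6 → p6 → p6 → p6 → p6 → p6 → p6 → p6 → p6 → p6 → p6 → p6 → p6 → p6 → p6 → p6 → p6 → p6 → p6 → p6 → p6 → p6 → p6 → p6 → p6 → p6
End state p6 is not accepting.

No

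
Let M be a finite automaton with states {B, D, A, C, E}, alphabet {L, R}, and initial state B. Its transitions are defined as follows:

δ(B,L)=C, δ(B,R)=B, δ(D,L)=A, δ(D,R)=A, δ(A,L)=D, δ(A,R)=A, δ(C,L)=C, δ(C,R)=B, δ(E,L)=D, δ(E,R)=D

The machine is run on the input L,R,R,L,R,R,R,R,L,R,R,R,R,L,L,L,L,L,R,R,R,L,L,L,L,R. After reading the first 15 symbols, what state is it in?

B → C → B → B → C → B → B → B → B → C → B → B → B → B → C → C
After 15 symbols: C.

C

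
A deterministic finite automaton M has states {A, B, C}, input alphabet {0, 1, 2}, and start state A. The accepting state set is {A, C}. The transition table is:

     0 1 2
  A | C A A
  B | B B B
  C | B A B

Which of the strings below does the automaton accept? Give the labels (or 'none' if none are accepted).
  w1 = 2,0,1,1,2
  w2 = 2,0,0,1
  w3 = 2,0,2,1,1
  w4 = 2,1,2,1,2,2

w1: Trace: A -2-> A -0-> C -1-> A -1-> A -2-> A  → end A, accepted
w2: Trace: A -2-> A -0-> C -0-> B -1-> B  → end B, rejected
w3: Trace: A -2-> A -0-> C -2-> B -1-> B -1-> B  → end B, rejected
w4: Trace: A -2-> A -1-> A -2-> A -1-> A -2-> A -2-> A  → end A, accepted

w1, w4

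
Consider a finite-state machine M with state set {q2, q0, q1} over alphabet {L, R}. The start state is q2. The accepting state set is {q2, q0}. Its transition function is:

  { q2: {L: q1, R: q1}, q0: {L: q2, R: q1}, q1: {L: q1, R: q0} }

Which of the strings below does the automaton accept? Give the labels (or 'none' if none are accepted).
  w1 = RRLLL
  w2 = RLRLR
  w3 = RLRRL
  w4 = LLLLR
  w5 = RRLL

w4

w1: q2 → q1 → q0 → q2 → q1 → q1  → end q1, rejected
w2: q2 → q1 → q1 → q0 → q2 → q1  → end q1, rejected
w3: q2 → q1 → q1 → q0 → q1 → q1  → end q1, rejected
w4: q2 → q1 → q1 → q1 → q1 → q0  → end q0, accepted
w5: q2 → q1 → q0 → q2 → q1  → end q1, rejected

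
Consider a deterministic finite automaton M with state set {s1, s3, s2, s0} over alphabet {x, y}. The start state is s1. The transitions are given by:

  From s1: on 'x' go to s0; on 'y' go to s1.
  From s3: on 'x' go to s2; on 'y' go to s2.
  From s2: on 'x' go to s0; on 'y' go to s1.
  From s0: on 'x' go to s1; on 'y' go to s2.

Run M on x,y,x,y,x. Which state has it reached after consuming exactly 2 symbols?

s2

s1 → s0 → s2
After 2 symbols: s2.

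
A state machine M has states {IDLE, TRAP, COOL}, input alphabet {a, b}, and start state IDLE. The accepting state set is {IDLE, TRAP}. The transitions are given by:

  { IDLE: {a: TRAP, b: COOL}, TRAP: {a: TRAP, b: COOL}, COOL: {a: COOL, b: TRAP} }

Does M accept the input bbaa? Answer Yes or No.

Yes

Trace: IDLE -b-> COOL -b-> TRAP -a-> TRAP -a-> TRAP
End state TRAP is accepting.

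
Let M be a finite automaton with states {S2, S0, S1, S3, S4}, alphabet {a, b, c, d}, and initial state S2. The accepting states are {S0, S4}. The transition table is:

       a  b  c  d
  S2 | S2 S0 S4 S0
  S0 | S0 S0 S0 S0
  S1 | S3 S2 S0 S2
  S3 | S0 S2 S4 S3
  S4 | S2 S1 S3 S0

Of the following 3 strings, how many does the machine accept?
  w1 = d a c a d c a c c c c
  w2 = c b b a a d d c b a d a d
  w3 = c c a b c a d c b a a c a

3

w1: Trace: S2 -d-> S0 -a-> S0 -c-> S0 -a-> S0 -d-> S0 -c-> S0 -a-> S0 -c-> S0 -c-> S0 -c-> S0 -c-> S0  → end S0, accepted
w2: Trace: S2 -c-> S4 -b-> S1 -b-> S2 -a-> S2 -a-> S2 -d-> S0 -d-> S0 -c-> S0 -b-> S0 -a-> S0 -d-> S0 -a-> S0 -d-> S0  → end S0, accepted
w3: Trace: S2 -c-> S4 -c-> S3 -a-> S0 -b-> S0 -c-> S0 -a-> S0 -d-> S0 -c-> S0 -b-> S0 -a-> S0 -a-> S0 -c-> S0 -a-> S0  → end S0, accepted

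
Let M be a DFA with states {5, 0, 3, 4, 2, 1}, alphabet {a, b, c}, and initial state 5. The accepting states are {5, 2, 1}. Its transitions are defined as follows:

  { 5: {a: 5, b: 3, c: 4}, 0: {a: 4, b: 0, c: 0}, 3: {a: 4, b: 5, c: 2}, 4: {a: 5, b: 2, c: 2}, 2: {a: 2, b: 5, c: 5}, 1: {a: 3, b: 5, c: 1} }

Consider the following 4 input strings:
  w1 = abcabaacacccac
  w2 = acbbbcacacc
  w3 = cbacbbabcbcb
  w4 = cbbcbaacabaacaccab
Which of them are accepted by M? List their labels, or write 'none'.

w1: Trace: 5 -a-> 5 -b-> 3 -c-> 2 -a-> 2 -b-> 5 -a-> 5 -a-> 5 -c-> 4 -a-> 5 -c-> 4 -c-> 2 -c-> 5 -a-> 5 -c-> 4  → end 4, rejected
w2: Trace: 5 -a-> 5 -c-> 4 -b-> 2 -b-> 5 -b-> 3 -c-> 2 -a-> 2 -c-> 5 -a-> 5 -c-> 4 -c-> 2  → end 2, accepted
w3: Trace: 5 -c-> 4 -b-> 2 -a-> 2 -c-> 5 -b-> 3 -b-> 5 -a-> 5 -b-> 3 -c-> 2 -b-> 5 -c-> 4 -b-> 2  → end 2, accepted
w4: Trace: 5 -c-> 4 -b-> 2 -b-> 5 -c-> 4 -b-> 2 -a-> 2 -a-> 2 -c-> 5 -a-> 5 -b-> 3 -a-> 4 -a-> 5 -c-> 4 -a-> 5 -c-> 4 -c-> 2 -a-> 2 -b-> 5  → end 5, accepted

w2, w3, w4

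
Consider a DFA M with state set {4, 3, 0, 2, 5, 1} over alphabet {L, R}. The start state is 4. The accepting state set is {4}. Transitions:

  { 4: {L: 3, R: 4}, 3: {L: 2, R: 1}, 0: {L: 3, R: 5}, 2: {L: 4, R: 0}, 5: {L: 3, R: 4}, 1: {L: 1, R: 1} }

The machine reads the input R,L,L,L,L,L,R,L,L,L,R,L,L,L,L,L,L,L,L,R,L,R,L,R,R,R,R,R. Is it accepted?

No

4 → 4 → 3 → 2 → 4 → 3 → 2 → 0 → 3 → 2 → 4 → 4 → 3 → 2 → 4 → 3 → 2 → 4 → 3 → 2 → 0 → 3 → 1 → 1 → 1 → 1 → 1 → 1 → 1
End state 1 is not accepting.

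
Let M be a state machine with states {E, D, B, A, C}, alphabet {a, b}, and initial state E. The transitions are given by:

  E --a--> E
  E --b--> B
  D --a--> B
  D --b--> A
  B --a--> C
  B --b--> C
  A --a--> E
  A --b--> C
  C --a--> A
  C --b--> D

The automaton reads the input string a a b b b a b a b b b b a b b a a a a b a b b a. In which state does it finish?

start at E
read 'a': E → E
read 'a': E → E
read 'b': E → B
read 'b': B → C
read 'b': C → D
read 'a': D → B
read 'b': B → C
read 'a': C → A
read 'b': A → C
read 'b': C → D
read 'b': D → A
read 'b': A → C
read 'a': C → A
read 'b': A → C
read 'b': C → D
read 'a': D → B
read 'a': B → C
read 'a': C → A
read 'a': A → E
read 'b': E → B
read 'a': B → C
read 'b': C → D
read 'b': D → A
read 'a': A → E

E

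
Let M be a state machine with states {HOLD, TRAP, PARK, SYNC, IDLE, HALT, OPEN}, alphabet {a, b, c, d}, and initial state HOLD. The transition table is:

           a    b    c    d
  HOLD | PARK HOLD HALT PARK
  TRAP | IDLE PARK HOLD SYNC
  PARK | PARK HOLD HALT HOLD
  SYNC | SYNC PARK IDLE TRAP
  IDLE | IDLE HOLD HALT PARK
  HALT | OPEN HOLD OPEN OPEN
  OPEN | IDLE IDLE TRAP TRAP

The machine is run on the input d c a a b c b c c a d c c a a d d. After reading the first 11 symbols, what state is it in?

Trace: HOLD -d-> PARK -c-> HALT -a-> OPEN -a-> IDLE -b-> HOLD -c-> HALT -b-> HOLD -c-> HALT -c-> OPEN -a-> IDLE -d-> PARK
After 11 symbols: PARK.

PARK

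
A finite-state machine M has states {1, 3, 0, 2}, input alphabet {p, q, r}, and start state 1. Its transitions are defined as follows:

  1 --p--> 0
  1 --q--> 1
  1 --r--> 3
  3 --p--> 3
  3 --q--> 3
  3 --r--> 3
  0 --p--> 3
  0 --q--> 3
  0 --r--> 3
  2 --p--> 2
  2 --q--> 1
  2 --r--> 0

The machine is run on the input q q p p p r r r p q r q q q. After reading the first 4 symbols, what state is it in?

1 → 1 → 1 → 0 → 3
After 4 symbols: 3.

3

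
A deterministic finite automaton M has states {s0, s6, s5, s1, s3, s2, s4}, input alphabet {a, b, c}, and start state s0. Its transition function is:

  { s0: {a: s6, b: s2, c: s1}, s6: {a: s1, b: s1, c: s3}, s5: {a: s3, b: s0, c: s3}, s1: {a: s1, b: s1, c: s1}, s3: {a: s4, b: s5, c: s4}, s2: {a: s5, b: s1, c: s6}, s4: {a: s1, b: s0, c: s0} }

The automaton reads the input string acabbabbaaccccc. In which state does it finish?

s1

Trace: s0 -a-> s6 -c-> s3 -a-> s4 -b-> s0 -b-> s2 -a-> s5 -b-> s0 -b-> s2 -a-> s5 -a-> s3 -c-> s4 -c-> s0 -c-> s1 -c-> s1 -c-> s1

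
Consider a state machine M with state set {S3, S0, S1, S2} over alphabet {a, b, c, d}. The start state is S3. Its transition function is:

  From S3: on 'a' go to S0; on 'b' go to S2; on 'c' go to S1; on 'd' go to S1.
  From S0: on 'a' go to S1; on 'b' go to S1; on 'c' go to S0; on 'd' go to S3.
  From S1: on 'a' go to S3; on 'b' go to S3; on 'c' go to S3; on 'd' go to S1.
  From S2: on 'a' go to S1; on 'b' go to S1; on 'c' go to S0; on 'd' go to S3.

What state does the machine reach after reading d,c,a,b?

S1

start at S3
read 'd': S3 → S1
read 'c': S1 → S3
read 'a': S3 → S0
read 'b': S0 → S1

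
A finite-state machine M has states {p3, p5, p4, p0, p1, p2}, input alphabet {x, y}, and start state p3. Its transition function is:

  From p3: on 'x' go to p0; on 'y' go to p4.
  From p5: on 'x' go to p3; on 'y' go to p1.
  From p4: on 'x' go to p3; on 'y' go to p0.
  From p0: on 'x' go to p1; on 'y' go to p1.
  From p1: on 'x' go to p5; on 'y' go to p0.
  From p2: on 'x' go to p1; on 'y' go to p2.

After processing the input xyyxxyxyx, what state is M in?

start at p3
read 'x': p3 → p0
read 'y': p0 → p1
read 'y': p1 → p0
read 'x': p0 → p1
read 'x': p1 → p5
read 'y': p5 → p1
read 'x': p1 → p5
read 'y': p5 → p1
read 'x': p1 → p5

p5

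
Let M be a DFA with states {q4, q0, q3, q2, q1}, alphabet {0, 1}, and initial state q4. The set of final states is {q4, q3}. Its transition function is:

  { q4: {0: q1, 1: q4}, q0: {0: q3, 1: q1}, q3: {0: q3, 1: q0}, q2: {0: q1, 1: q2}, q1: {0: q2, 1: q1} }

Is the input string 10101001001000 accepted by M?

No

start at q4
read '1': q4 → q4
read '0': q4 → q1
read '1': q1 → q1
read '0': q1 → q2
read '1': q2 → q2
read '0': q2 → q1
read '0': q1 → q2
read '1': q2 → q2
read '0': q2 → q1
read '0': q1 → q2
read '1': q2 → q2
read '0': q2 → q1
read '0': q1 → q2
read '0': q2 → q1
End state q1 is not accepting.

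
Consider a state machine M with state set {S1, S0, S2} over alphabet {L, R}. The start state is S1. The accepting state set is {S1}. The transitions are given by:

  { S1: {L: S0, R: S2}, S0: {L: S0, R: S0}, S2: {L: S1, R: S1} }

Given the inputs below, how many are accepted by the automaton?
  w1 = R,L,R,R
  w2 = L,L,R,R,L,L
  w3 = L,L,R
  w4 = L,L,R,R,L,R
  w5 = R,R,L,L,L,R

w1: S1 → S2 → S1 → S2 → S1  → end S1, accepted
w2: S1 → S0 → S0 → S0 → S0 → S0 → S0  → end S0, rejected
w3: S1 → S0 → S0 → S0  → end S0, rejected
w4: S1 → S0 → S0 → S0 → S0 → S0 → S0  → end S0, rejected
w5: S1 → S2 → S1 → S0 → S0 → S0 → S0  → end S0, rejected

1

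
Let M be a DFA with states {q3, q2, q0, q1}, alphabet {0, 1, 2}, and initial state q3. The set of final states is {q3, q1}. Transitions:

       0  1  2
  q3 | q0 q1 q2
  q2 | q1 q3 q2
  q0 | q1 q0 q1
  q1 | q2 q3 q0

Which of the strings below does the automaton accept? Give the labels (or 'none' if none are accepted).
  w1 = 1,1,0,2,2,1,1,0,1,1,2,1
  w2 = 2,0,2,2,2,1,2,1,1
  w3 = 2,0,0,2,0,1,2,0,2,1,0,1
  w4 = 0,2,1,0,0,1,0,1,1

w2, w3

w1:
  start at q3
  read '1': q3 → q1
  read '1': q1 → q3
  read '0': q3 → q0
  read '2': q0 → q1
  read '2': q1 → q0
  read '1': q0 → q0
  read '1': q0 → q0
  read '0': q0 → q1
  read '1': q1 → q3
  read '1': q3 → q1
  read '2': q1 → q0
  read '1': q0 → q0
  end q0, rejected
w2:
  start at q3
  read '2': q3 → q2
  read '0': q2 → q1
  read '2': q1 → q0
  read '2': q0 → q1
  read '2': q1 → q0
  read '1': q0 → q0
  read '2': q0 → q1
  read '1': q1 → q3
  read '1': q3 → q1
  end q1, accepted
w3:
  start at q3
  read '2': q3 → q2
  read '0': q2 → q1
  read '0': q1 → q2
  read '2': q2 → q2
  read '0': q2 → q1
  read '1': q1 → q3
  read '2': q3 → q2
  read '0': q2 → q1
  read '2': q1 → q0
  read '1': q0 → q0
  read '0': q0 → q1
  read '1': q1 → q3
  end q3, accepted
w4:
  start at q3
  read '0': q3 → q0
  read '2': q0 → q1
  read '1': q1 → q3
  read '0': q3 → q0
  read '0': q0 → q1
  read '1': q1 → q3
  read '0': q3 → q0
  read '1': q0 → q0
  read '1': q0 → q0
  end q0, rejected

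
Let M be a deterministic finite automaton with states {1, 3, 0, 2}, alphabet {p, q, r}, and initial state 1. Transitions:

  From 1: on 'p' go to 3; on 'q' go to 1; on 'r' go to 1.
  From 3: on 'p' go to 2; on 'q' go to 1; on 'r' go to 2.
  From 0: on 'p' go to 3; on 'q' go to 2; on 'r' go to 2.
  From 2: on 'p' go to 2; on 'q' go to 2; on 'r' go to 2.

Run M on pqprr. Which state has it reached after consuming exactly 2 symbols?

1

Trace: 1 -p-> 3 -q-> 1
After 2 symbols: 1.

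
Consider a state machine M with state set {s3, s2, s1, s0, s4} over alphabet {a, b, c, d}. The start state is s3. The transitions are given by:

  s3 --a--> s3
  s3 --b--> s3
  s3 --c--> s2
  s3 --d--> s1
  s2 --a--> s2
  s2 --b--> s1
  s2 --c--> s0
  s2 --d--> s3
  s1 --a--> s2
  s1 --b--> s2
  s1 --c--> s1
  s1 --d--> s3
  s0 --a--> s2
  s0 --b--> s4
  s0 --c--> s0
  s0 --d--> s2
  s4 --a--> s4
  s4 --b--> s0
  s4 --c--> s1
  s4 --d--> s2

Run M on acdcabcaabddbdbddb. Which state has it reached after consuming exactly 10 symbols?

s3 → s3 → s2 → s3 → s2 → s2 → s1 → s1 → s2 → s2 → s1
After 10 symbols: s1.

s1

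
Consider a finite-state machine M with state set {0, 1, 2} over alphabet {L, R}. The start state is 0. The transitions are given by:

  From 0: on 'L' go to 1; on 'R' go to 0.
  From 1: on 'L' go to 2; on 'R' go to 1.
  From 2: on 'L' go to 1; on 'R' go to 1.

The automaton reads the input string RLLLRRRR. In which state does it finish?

start at 0
read 'R': 0 → 0
read 'L': 0 → 1
read 'L': 1 → 2
read 'L': 2 → 1
read 'R': 1 → 1
read 'R': 1 → 1
read 'R': 1 → 1
read 'R': 1 → 1

1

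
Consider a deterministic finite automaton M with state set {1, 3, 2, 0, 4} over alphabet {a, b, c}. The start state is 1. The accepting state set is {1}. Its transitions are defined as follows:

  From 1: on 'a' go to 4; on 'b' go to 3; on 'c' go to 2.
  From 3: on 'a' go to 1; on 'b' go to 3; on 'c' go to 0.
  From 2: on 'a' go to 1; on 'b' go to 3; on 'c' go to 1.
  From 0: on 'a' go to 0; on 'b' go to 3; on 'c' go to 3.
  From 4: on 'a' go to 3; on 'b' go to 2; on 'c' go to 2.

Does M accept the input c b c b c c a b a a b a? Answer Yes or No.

1 → 2 → 3 → 0 → 3 → 0 → 3 → 1 → 3 → 1 → 4 → 2 → 1
End state 1 is accepting.

Yes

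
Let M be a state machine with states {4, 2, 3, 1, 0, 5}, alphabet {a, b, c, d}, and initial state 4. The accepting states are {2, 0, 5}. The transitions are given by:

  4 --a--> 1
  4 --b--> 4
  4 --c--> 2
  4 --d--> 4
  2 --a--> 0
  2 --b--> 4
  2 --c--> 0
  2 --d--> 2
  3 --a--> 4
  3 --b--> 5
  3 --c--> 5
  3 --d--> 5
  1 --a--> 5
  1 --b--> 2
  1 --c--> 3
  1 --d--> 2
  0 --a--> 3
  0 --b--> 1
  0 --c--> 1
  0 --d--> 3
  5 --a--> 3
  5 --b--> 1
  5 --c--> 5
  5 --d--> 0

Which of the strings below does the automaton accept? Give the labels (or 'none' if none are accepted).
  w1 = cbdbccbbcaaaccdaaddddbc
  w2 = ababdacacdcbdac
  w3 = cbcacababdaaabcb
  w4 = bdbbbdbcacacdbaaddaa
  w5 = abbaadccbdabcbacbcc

w1, w5

w1: Trace: 4 -c-> 2 -b-> 4 -d-> 4 -b-> 4 -c-> 2 -c-> 0 -b-> 1 -b-> 2 -c-> 0 -a-> 3 -a-> 4 -a-> 1 -c-> 3 -c-> 5 -d-> 0 -a-> 3 -a-> 4 -d-> 4 -d-> 4 -d-> 4 -d-> 4 -b-> 4 -c-> 2  → end 2, accepted
w2: Trace: 4 -a-> 1 -b-> 2 -a-> 0 -b-> 1 -d-> 2 -a-> 0 -c-> 1 -a-> 5 -c-> 5 -d-> 0 -c-> 1 -b-> 2 -d-> 2 -a-> 0 -c-> 1  → end 1, rejected
w3: Trace: 4 -c-> 2 -b-> 4 -c-> 2 -a-> 0 -c-> 1 -a-> 5 -b-> 1 -a-> 5 -b-> 1 -d-> 2 -a-> 0 -a-> 3 -a-> 4 -b-> 4 -c-> 2 -b-> 4  → end 4, rejected
w4: Trace: 4 -b-> 4 -d-> 4 -b-> 4 -b-> 4 -b-> 4 -d-> 4 -b-> 4 -c-> 2 -a-> 0 -c-> 1 -a-> 5 -c-> 5 -d-> 0 -b-> 1 -a-> 5 -a-> 3 -d-> 5 -d-> 0 -a-> 3 -a-> 4  → end 4, rejected
w5: Trace: 4 -a-> 1 -b-> 2 -b-> 4 -a-> 1 -a-> 5 -d-> 0 -c-> 1 -c-> 3 -b-> 5 -d-> 0 -a-> 3 -b-> 5 -c-> 5 -b-> 1 -a-> 5 -c-> 5 -b-> 1 -c-> 3 -c-> 5  → end 5, accepted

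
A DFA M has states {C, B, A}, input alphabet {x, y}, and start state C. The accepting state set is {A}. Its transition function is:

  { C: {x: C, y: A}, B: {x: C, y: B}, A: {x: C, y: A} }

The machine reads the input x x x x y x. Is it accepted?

No

Trace: C -x-> C -x-> C -x-> C -x-> C -y-> A -x-> C
End state C is not accepting.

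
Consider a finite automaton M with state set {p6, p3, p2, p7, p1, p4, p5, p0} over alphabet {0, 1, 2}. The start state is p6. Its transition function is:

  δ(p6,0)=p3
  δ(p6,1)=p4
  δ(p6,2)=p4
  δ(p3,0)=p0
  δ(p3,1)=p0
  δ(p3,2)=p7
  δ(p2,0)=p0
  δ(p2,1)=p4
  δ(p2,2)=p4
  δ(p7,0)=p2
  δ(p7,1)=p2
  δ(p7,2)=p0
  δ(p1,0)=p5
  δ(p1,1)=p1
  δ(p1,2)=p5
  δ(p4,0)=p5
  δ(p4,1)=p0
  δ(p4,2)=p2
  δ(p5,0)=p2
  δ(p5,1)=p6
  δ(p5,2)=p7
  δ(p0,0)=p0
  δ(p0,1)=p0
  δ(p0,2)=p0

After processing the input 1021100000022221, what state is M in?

p0

Trace: p6 -1-> p4 -0-> p5 -2-> p7 -1-> p2 -1-> p4 -0-> p5 -0-> p2 -0-> p0 -0-> p0 -0-> p0 -0-> p0 -2-> p0 -2-> p0 -2-> p0 -2-> p0 -1-> p0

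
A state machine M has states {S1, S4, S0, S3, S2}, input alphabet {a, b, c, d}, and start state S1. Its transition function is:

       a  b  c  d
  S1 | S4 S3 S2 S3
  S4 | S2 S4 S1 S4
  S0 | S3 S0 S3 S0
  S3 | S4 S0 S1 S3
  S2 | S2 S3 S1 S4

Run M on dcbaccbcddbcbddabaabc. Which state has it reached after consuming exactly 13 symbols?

S1 → S3 → S1 → S3 → S4 → S1 → S2 → S3 → S1 → S3 → S3 → S0 → S3 → S0
After 13 symbols: S0.

S0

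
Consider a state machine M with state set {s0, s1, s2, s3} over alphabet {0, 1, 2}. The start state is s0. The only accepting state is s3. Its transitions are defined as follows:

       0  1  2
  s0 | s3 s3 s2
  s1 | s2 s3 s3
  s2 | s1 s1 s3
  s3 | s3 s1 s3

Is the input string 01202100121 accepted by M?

No

start at s0
read '0': s0 → s3
read '1': s3 → s1
read '2': s1 → s3
read '0': s3 → s3
read '2': s3 → s3
read '1': s3 → s1
read '0': s1 → s2
read '0': s2 → s1
read '1': s1 → s3
read '2': s3 → s3
read '1': s3 → s1
End state s1 is not accepting.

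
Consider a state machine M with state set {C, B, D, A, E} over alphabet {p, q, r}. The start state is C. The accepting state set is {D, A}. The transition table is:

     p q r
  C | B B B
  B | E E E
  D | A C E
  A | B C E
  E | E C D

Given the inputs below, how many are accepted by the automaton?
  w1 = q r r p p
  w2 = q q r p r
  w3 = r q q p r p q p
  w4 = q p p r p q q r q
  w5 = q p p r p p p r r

0

w1:
  start at C
  read 'q': C → B
  read 'r': B → E
  read 'r': E → D
  read 'p': D → A
  read 'p': A → B
  end B, rejected
w2:
  start at C
  read 'q': C → B
  read 'q': B → E
  read 'r': E → D
  read 'p': D → A
  read 'r': A → E
  end E, rejected
w3:
  start at C
  read 'r': C → B
  read 'q': B → E
  read 'q': E → C
  read 'p': C → B
  read 'r': B → E
  read 'p': E → E
  read 'q': E → C
  read 'p': C → B
  end B, rejected
w4:
  start at C
  read 'q': C → B
  read 'p': B → E
  read 'p': E → E
  read 'r': E → D
  read 'p': D → A
  read 'q': A → C
  read 'q': C → B
  read 'r': B → E
  read 'q': E → C
  end C, rejected
w5:
  start at C
  read 'q': C → B
  read 'p': B → E
  read 'p': E → E
  read 'r': E → D
  read 'p': D → A
  read 'p': A → B
  read 'p': B → E
  read 'r': E → D
  read 'r': D → E
  end E, rejected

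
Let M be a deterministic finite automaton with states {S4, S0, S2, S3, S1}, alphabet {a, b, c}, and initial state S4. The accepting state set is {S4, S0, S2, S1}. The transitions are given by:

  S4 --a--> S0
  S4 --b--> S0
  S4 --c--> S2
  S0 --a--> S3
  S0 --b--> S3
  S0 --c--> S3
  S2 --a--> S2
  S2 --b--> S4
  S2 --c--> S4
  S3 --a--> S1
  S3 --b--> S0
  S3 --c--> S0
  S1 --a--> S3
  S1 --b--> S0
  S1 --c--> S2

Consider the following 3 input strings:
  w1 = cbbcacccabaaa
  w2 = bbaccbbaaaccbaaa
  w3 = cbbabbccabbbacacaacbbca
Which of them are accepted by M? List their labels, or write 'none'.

w1: S4 → S2 → S4 → S0 → S3 → S1 → S2 → S4 → S2 → S2 → S4 → S0 → S3 → S1  → end S1, accepted
w2: S4 → S0 → S3 → S1 → S2 → S4 → S0 → S3 → S1 → S3 → S1 → S2 → S4 → S0 → S3 → S1 → S3  → end S3, rejected
w3: S4 → S2 → S4 → S0 → S3 → S0 → S3 → S0 → S3 → S1 → S0 → S3 → S0 → S3 → S0 → S3 → S0 → S3 → S1 → S2 → S4 → S0 → S3 → S1  → end S1, accepted

w1, w3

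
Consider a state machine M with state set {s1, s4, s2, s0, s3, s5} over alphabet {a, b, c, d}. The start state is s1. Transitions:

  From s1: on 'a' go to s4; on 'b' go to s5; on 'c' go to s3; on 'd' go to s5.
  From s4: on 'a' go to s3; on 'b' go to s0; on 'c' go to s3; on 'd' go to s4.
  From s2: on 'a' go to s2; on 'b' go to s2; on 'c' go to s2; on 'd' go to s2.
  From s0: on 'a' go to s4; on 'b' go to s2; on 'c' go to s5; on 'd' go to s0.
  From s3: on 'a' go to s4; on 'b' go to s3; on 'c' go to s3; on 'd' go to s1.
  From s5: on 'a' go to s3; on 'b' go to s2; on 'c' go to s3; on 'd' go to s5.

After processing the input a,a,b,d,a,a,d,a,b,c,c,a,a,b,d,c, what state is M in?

s3

Trace: s1 -a-> s4 -a-> s3 -b-> s3 -d-> s1 -a-> s4 -a-> s3 -d-> s1 -a-> s4 -b-> s0 -c-> s5 -c-> s3 -a-> s4 -a-> s3 -b-> s3 -d-> s1 -c-> s3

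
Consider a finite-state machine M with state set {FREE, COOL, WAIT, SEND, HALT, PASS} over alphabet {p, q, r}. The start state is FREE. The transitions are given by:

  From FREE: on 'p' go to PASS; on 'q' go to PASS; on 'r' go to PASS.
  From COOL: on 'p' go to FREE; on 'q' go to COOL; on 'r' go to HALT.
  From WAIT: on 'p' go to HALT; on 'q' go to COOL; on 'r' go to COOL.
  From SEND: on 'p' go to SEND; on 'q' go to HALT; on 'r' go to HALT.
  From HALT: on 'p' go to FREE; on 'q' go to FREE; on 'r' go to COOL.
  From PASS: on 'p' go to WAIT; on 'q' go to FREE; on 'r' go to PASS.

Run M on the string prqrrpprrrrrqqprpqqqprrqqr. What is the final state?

Trace: FREE -p-> PASS -r-> PASS -q-> FREE -r-> PASS -r-> PASS -p-> WAIT -p-> HALT -r-> COOL -r-> HALT -r-> COOL -r-> HALT -r-> COOL -q-> COOL -q-> COOL -p-> FREE -r-> PASS -p-> WAIT -q-> COOL -q-> COOL -q-> COOL -p-> FREE -r-> PASS -r-> PASS -q-> FREE -q-> PASS -r-> PASS

PASS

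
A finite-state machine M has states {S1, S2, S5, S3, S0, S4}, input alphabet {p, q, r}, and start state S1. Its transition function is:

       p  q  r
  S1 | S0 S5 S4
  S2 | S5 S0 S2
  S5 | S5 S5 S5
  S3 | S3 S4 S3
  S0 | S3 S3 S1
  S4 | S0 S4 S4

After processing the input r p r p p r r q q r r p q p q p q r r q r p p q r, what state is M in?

S1 → S4 → S0 → S1 → S0 → S3 → S3 → S3 → S4 → S4 → S4 → S4 → S0 → S3 → S3 → S4 → S0 → S3 → S3 → S3 → S4 → S4 → S0 → S3 → S4 → S4

S4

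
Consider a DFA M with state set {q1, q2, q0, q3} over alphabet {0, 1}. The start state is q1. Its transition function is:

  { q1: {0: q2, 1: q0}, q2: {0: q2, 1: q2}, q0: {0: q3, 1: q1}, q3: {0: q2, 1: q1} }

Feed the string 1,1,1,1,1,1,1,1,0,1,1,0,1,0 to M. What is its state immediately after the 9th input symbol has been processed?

q2

Trace: q1 -1-> q0 -1-> q1 -1-> q0 -1-> q1 -1-> q0 -1-> q1 -1-> q0 -1-> q1 -0-> q2
After 9 symbols: q2.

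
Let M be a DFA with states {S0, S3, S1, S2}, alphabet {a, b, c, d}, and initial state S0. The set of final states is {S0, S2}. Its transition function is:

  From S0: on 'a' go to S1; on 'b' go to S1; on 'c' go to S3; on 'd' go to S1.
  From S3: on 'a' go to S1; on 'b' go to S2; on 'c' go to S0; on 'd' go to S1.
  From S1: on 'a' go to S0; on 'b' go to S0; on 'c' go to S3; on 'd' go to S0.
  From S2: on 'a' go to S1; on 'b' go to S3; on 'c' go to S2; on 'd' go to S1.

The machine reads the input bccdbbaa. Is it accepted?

S0 → S1 → S3 → S0 → S1 → S0 → S1 → S0 → S1
End state S1 is not accepting.

No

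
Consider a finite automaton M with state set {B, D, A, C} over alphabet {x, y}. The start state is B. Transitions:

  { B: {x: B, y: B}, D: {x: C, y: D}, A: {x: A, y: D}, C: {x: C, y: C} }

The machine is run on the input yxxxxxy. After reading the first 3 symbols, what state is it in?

B

B → B → B → B
After 3 symbols: B.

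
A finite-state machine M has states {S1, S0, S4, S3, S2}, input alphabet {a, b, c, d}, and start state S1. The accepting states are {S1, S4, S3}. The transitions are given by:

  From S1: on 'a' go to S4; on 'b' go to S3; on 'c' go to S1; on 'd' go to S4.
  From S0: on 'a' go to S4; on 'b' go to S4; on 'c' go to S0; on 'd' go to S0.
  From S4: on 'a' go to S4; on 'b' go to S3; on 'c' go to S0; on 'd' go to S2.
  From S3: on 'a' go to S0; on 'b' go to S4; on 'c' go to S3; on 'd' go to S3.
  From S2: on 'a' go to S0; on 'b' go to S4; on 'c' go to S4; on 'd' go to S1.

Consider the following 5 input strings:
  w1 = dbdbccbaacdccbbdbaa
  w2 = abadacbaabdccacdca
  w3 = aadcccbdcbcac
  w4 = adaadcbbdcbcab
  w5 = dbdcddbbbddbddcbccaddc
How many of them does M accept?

w1: Trace: S1 -d-> S4 -b-> S3 -d-> S3 -b-> S4 -c-> S0 -c-> S0 -b-> S4 -a-> S4 -a-> S4 -c-> S0 -d-> S0 -c-> S0 -c-> S0 -b-> S4 -b-> S3 -d-> S3 -b-> S4 -a-> S4 -a-> S4  → end S4, accepted
w2: Trace: S1 -a-> S4 -b-> S3 -a-> S0 -d-> S0 -a-> S4 -c-> S0 -b-> S4 -a-> S4 -a-> S4 -b-> S3 -d-> S3 -c-> S3 -c-> S3 -a-> S0 -c-> S0 -d-> S0 -c-> S0 -a-> S4  → end S4, accepted
w3: Trace: S1 -a-> S4 -a-> S4 -d-> S2 -c-> S4 -c-> S0 -c-> S0 -b-> S4 -d-> S2 -c-> S4 -b-> S3 -c-> S3 -a-> S0 -c-> S0  → end S0, rejected
w4: Trace: S1 -a-> S4 -d-> S2 -a-> S0 -a-> S4 -d-> S2 -c-> S4 -b-> S3 -b-> S4 -d-> S2 -c-> S4 -b-> S3 -c-> S3 -a-> S0 -b-> S4  → end S4, accepted
w5: Trace: S1 -d-> S4 -b-> S3 -d-> S3 -c-> S3 -d-> S3 -d-> S3 -b-> S4 -b-> S3 -b-> S4 -d-> S2 -d-> S1 -b-> S3 -d-> S3 -d-> S3 -c-> S3 -b-> S4 -c-> S0 -c-> S0 -a-> S4 -d-> S2 -d-> S1 -c-> S1  → end S1, accepted

4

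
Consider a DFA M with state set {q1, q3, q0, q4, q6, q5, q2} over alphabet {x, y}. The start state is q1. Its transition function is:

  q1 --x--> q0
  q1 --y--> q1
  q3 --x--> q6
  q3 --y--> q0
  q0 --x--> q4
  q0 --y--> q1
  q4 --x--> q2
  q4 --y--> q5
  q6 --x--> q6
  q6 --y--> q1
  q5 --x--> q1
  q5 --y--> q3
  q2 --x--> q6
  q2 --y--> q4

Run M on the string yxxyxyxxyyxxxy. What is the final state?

q1

q1 → q1 → q0 → q4 → q5 → q1 → q1 → q0 → q4 → q5 → q3 → q6 → q6 → q6 → q1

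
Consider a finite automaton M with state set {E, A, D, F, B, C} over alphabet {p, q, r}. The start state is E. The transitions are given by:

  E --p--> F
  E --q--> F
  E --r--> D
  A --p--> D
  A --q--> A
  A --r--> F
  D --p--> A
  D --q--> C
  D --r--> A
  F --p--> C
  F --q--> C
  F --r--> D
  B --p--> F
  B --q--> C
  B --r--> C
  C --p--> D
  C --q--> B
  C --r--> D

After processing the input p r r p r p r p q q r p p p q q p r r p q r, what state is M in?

start at E
read 'p': E → F
read 'r': F → D
read 'r': D → A
read 'p': A → D
read 'r': D → A
read 'p': A → D
read 'r': D → A
read 'p': A → D
read 'q': D → C
read 'q': C → B
read 'r': B → C
read 'p': C → D
read 'p': D → A
read 'p': A → D
read 'q': D → C
read 'q': C → B
read 'p': B → F
read 'r': F → D
read 'r': D → A
read 'p': A → D
read 'q': D → C
read 'r': C → D

D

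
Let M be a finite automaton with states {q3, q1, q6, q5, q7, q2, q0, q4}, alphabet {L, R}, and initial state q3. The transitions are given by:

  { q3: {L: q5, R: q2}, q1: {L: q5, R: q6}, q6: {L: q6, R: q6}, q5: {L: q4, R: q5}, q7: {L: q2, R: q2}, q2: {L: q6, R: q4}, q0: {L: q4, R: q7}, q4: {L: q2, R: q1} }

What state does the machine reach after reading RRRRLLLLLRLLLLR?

q6

q3 → q2 → q4 → q1 → q6 → q6 → q6 → q6 → q6 → q6 → q6 → q6 → q6 → q6 → q6 → q6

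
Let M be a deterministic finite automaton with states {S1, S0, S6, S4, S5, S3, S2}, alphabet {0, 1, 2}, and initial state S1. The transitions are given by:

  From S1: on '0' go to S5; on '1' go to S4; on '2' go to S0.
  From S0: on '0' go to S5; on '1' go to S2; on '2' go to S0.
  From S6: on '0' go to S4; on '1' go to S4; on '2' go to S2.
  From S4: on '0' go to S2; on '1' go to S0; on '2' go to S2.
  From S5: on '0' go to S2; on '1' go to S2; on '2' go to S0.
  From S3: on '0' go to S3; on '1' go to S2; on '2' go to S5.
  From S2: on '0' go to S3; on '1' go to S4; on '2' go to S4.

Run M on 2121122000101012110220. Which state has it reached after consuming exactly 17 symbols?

S0

Trace: S1 -2-> S0 -1-> S2 -2-> S4 -1-> S0 -1-> S2 -2-> S4 -2-> S2 -0-> S3 -0-> S3 -0-> S3 -1-> S2 -0-> S3 -1-> S2 -0-> S3 -1-> S2 -2-> S4 -1-> S0
After 17 symbols: S0.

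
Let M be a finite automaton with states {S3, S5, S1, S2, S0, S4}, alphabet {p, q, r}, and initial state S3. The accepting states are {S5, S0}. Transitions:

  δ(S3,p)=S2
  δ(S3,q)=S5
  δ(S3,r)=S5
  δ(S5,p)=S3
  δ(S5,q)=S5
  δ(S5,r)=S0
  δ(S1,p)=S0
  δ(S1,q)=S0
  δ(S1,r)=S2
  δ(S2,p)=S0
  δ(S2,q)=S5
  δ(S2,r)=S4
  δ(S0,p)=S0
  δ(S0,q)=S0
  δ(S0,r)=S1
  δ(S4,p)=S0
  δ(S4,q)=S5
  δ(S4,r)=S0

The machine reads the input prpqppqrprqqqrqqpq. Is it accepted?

Yes

Trace: S3 -p-> S2 -r-> S4 -p-> S0 -q-> S0 -p-> S0 -p-> S0 -q-> S0 -r-> S1 -p-> S0 -r-> S1 -q-> S0 -q-> S0 -q-> S0 -r-> S1 -q-> S0 -q-> S0 -p-> S0 -q-> S0
End state S0 is accepting.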